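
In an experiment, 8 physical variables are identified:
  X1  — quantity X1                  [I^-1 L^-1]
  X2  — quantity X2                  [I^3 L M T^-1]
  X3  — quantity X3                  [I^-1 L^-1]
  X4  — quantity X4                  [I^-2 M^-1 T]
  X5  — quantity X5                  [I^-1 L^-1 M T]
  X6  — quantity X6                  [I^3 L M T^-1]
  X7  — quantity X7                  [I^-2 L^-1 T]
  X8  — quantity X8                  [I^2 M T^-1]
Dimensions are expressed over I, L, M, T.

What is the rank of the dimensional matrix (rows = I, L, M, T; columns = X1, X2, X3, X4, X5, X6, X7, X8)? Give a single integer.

3

Write exponents as rows I,L,M,T / cols X1,X2,X3,X4,X5,X6,X7,X8:
  I: [-1  3 -1 -2 -1  3 -2  2]
  L: [-1  1 -1  0 -1  1 -1  0]
  M: [ 0  1  0 -1  1  1  0  1]
  T: [ 0 -1  0  1  1 -1  1 -1]
Row reduction gives pivot columns X1,X2,X5; rank = 3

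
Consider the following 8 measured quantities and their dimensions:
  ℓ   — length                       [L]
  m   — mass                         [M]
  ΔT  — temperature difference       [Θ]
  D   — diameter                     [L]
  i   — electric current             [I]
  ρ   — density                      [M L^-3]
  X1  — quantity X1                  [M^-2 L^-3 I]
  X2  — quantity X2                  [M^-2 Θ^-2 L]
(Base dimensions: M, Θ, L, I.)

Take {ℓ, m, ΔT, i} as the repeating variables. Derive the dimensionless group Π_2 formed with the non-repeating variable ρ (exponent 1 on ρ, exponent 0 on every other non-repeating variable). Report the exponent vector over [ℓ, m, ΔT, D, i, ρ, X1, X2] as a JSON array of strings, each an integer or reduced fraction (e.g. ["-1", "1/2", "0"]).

["3", "-1", "0", "0", "0", "1", "0", "0"]

Dimensional matrix (M×Θ×L×I by ℓ×m×ΔT×D×i×ρ×X1×X2):
  M: [ 0  1  0  0  0  1 -2 -2]
  Θ: [ 0  0  1  0  0  0  0 -2]
  L: [ 1  0  0  1  0 -3 -3  1]
  I: [ 0  0  0  0  1  0  1  0]
Echelon form has 4 nonzero rows (pivots: ℓ,m,ΔT,i)
Pivot set = {ℓ,m,ΔT,i}, free = {D,ρ,X1,X2}
RREF:
  r0: [   1    0    0    1    0   -3   -3    1]
  r1: [   0    1    0    0    0    1   -2   -2]
  r2: [   0    0    1    0    0    0    0   -2]
  r3: [   0    0    0    0    1    0    1    0]
Fix exponent of ρ at 1, D at 0, X1 at 0, X2 at 0; solve each RREF row for its pivot's exponent:
  r0: exp(ℓ) + (-3)·1 = 0 ⇒ exp(ℓ) = 3
  r1: exp(m) + (1)·1 = 0 ⇒ exp(m) = -1
  r2: exp(ΔT) + (0)·1 = 0 ⇒ exp(ΔT) = 0
  r3: exp(i) + (0)·1 = 0 ⇒ exp(i) = 0
Π_2 = ℓ^3 · m^-1 · ρ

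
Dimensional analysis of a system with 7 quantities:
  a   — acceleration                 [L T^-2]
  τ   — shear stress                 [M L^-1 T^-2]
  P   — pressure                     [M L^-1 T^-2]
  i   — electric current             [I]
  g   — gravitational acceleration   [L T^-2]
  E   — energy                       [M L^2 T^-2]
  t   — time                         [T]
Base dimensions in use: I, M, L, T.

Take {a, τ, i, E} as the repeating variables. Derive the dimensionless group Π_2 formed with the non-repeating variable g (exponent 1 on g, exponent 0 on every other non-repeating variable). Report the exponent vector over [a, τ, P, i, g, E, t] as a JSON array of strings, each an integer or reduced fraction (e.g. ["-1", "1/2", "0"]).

Exponent matrix [I,M,L,T] × [a,τ,P,i,g,E,t]:
  I: [ 0  0  0  1  0  0  0]
  M: [ 0  1  1  0  0  1  0]
  L: [ 1 -1 -1  0  1  2  0]
  T: [-2 -2 -2  0 -2 -2  1]
Echelon form has 4 nonzero rows (pivots: a,τ,i,E)
Pivot set = {a,τ,i,E}, free = {P,g,t}
RREF:
  r0: [   1    0    0    0    1    0 -1/2]
  r1: [   0    1    1    0    0    0 -1/6]
  r2: [   0    0    0    1    0    0    0]
  r3: [   0    0    0    0    0    1  1/6]
Fix exponent of g at 1, P at 0, t at 0; solve each RREF row for its pivot's exponent:
  r0: exp(a) + (1)·1 = 0 ⇒ exp(a) = -1
  r1: exp(τ) + (0)·1 = 0 ⇒ exp(τ) = 0
  r2: exp(i) + (0)·1 = 0 ⇒ exp(i) = 0
  r3: exp(E) + (0)·1 = 0 ⇒ exp(E) = 0
Π_2 = a^-1 · g

["-1", "0", "0", "0", "1", "0", "0"]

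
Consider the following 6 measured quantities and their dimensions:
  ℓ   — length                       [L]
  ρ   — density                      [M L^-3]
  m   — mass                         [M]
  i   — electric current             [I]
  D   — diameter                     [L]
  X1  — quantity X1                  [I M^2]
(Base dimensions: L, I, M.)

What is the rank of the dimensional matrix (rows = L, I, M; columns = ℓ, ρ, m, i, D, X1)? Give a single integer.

3

Dimensional matrix (L×I×M by ℓ×ρ×m×i×D×X1):
  L: [ 1 -3  0  0  1  0]
  I: [ 0  0  0  1  0  1]
  M: [ 0  1  1  0  0  2]
Echelon form has 3 nonzero rows (pivots: ℓ,ρ,i)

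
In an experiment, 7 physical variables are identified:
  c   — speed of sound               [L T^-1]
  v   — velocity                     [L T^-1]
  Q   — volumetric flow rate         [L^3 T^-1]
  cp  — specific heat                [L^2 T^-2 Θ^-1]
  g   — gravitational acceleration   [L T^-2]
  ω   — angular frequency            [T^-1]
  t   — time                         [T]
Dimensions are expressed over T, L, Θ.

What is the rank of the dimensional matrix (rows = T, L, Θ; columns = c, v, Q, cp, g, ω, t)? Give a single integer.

3

Write exponents as rows T,L,Θ / cols c,v,Q,cp,g,ω,t:
  T: [-1 -1 -1 -2 -2 -1  1]
  L: [ 1  1  3  2  1  0  0]
  Θ: [ 0  0  0 -1  0  0  0]
RREF → pivots at {c,Q,cp} ⇒ r = 3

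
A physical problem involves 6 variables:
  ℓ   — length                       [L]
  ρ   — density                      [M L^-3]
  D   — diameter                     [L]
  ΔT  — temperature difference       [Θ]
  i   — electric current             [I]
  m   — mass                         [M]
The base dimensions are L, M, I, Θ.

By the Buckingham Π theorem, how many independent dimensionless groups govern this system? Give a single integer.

Write exponents as rows L,M,I,Θ / cols ℓ,ρ,D,ΔT,i,m:
  L: [ 1 -3  1  0  0  0]
  M: [ 0  1  0  0  0  1]
  I: [ 0  0  0  0  1  0]
  Θ: [ 0  0  0  1  0  0]
Echelon form has 4 nonzero rows (pivots: ℓ,ρ,ΔT,i)
6 vars − rank 4 = 2 Π groups

2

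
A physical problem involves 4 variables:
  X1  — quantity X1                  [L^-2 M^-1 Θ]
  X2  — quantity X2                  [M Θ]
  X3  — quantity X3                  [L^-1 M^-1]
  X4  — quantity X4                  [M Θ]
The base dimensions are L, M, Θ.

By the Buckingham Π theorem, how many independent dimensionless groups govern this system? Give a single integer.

2

Exponent matrix [L,M,Θ] × [X1,X2,X3,X4]:
  L: [-2  0 -1  0]
  M: [-1  1 -1  1]
  Θ: [ 1  1  0  1]
Row reduction gives pivot columns X1,X2; rank = 2
n=4, r=2 ⇒ 2 dimensionless groups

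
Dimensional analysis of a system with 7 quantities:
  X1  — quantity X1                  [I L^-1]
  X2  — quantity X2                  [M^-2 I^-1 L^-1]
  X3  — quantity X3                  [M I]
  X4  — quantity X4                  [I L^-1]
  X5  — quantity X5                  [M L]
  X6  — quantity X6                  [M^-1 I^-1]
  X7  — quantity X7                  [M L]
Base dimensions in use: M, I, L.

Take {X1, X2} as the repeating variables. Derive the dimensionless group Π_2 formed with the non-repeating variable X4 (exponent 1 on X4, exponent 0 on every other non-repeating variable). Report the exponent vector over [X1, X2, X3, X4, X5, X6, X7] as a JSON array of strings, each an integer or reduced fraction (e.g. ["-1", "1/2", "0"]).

["-1", "0", "0", "1", "0", "0", "0"]

Write exponents as rows M,I,L / cols X1,X2,X3,X4,X5,X6,X7:
  M: [ 0 -2  1  0  1 -1  1]
  I: [ 1 -1  1  1  0 -1  0]
  L: [-1 -1  0 -1  1  0  1]
Row reduction gives pivot columns X1,X2; rank = 2
Repeat: X1,X2; free: X3,X4,X5,X6,X7
RREF:
  r0: [   1    0  1/2    1 -1/2 -1/2 -1/2]
  r1: [   0    1 -1/2    0 -1/2  1/2 -1/2]
  r2: [   0    0    0    0    0    0    0]
Fix exponent of X4 at 1, X3 at 0, X5 at 0, X6 at 0, X7 at 0; solve each RREF row for its pivot's exponent:
  r0: exp(X1) + (1)·1 = 0 ⇒ exp(X1) = -1
  r1: exp(X2) + (0)·1 = 0 ⇒ exp(X2) = 0
Π_2 = X1^-1 · X4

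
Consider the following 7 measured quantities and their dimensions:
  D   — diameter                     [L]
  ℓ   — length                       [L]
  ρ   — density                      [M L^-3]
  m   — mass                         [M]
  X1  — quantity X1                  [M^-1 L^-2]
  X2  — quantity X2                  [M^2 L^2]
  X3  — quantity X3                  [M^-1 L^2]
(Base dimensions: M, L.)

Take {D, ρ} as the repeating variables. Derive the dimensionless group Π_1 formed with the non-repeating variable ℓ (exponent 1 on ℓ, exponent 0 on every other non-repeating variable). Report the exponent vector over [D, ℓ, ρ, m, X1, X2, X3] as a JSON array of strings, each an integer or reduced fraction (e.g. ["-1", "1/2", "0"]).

Exponent matrix [M,L] × [D,ℓ,ρ,m,X1,X2,X3]:
  M: [ 0  0  1  1 -1  2 -1]
  L: [ 1  1 -3  0 -2  2  2]
RREF → pivots at {D,ρ} ⇒ r = 2
Pivot set = {D,ρ}, free = {ℓ,m,X1,X2,X3}
RREF:
  r0: [   1    1    0    3   -5    8   -1]
  r1: [   0    0    1    1   -1    2   -1]
Fix exponent of ℓ at 1, m at 0, X1 at 0, X2 at 0, X3 at 0; solve each RREF row for its pivot's exponent:
  r0: exp(D) + (1)·1 = 0 ⇒ exp(D) = -1
  r1: exp(ρ) + (0)·1 = 0 ⇒ exp(ρ) = 0
Π_1 = D^-1 · ℓ

["-1", "1", "0", "0", "0", "0", "0"]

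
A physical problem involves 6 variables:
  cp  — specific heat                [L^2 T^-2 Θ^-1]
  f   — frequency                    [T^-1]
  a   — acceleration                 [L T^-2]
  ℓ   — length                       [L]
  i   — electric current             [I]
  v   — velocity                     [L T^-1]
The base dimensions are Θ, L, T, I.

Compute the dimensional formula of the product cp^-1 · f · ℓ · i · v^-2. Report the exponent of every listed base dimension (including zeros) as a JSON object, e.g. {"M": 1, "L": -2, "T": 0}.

Exponent matrix [Θ,L,T,I] × [cp,f,a,ℓ,i,v]:
  Θ: [-1  0  0  0  0  0]
  L: [ 2  0  1  1  0  1]
  T: [-2 -1 -2  0  0 -1]
  I: [ 0  0  0  0  1  0]
  [Θ]: (-1)·-1+(1)·0+(1)·0+(1)·0+(-2)·0 = 1
  [L]: (-1)·2+(1)·0+(1)·1+(1)·0+(-2)·1 = -3
  [T]: (-1)·-2+(1)·-1+(1)·0+(1)·0+(-2)·-1 = 3
  [I]: (-1)·0+(1)·0+(1)·0+(1)·1+(-2)·0 = 1
⇒ Θ L^-3 T^3 I

{"Θ": 1, "L": -3, "T": 3, "I": 1}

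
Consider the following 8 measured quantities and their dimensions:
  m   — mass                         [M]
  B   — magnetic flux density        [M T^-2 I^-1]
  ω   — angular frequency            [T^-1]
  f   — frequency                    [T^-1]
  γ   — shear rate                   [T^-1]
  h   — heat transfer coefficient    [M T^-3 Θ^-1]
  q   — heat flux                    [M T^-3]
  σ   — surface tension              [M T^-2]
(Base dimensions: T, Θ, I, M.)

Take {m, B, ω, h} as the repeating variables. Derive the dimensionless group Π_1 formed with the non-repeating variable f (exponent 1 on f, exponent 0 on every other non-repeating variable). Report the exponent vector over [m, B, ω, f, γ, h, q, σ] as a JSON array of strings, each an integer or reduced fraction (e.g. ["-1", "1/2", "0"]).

Write exponents as rows T,Θ,I,M / cols m,B,ω,f,γ,h,q,σ:
  T: [ 0 -2 -1 -1 -1 -3 -3 -2]
  Θ: [ 0  0  0  0  0 -1  0  0]
  I: [ 0 -1  0  0  0  0  0  0]
  M: [ 1  1  0  0  0  1  1  1]
RREF → pivots at {m,B,ω,h} ⇒ r = 4
Pivot set = {m,B,ω,h}, free = {f,γ,q,σ}
RREF:
  r0: [   1    0    0    0    0    0    1    1]
  r1: [   0    1    0    0    0    0    0    0]
  r2: [   0    0    1    1    1    0    3    2]
  r3: [   0    0    0    0    0    1    0    0]
Fix exponent of f at 1, γ at 0, q at 0, σ at 0; solve each RREF row for its pivot's exponent:
  r0: exp(m) + (0)·1 = 0 ⇒ exp(m) = 0
  r1: exp(B) + (0)·1 = 0 ⇒ exp(B) = 0
  r2: exp(ω) + (1)·1 = 0 ⇒ exp(ω) = -1
  r3: exp(h) + (0)·1 = 0 ⇒ exp(h) = 0
Π_1 = ω^-1 · f

["0", "0", "-1", "1", "0", "0", "0", "0"]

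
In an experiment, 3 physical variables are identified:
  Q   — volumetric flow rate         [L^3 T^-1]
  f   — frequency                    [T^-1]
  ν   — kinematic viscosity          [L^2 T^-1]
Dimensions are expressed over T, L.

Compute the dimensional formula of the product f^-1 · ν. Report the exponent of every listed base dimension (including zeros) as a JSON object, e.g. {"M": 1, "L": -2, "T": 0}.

Dimensional matrix (T×L by Q×f×ν):
  T: [-1 -1 -1]
  L: [ 3  0  2]
  [T]: (-1)·-1+(1)·-1 = 0
  [L]: (-1)·0+(1)·2 = 2
⇒ L^2

{"T": 0, "L": 2}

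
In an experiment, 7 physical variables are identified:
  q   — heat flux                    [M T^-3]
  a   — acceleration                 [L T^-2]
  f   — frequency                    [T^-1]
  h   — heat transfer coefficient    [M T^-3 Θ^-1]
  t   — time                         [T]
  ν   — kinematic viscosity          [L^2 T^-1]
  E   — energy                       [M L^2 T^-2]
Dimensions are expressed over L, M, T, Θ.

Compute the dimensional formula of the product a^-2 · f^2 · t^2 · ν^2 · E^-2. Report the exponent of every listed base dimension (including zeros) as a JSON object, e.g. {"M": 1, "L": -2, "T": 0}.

{"L": -2, "M": -2, "T": 6, "Θ": 0}

Exponent matrix [L,M,T,Θ] × [q,a,f,h,t,ν,E]:
  L: [ 0  1  0  0  0  2  2]
  M: [ 1  0  0  1  0  0  1]
  T: [-3 -2 -1 -3  1 -1 -2]
  Θ: [ 0  0  0 -1  0  0  0]
  [L]: (-2)·1+(2)·0+(2)·0+(2)·2+(-2)·2 = -2
  [M]: (-2)·0+(2)·0+(2)·0+(2)·0+(-2)·1 = -2
  [T]: (-2)·-2+(2)·-1+(2)·1+(2)·-1+(-2)·-2 = 6
  [Θ]: (-2)·0+(2)·0+(2)·0+(2)·0+(-2)·0 = 0
⇒ L^-2 M^-2 T^6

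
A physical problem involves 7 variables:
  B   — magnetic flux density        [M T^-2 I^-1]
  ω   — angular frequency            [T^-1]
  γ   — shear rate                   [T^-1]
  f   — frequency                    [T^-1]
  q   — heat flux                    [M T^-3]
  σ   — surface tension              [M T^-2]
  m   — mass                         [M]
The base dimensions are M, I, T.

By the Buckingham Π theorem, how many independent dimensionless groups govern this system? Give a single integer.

4

Dimensional matrix (M×I×T by B×ω×γ×f×q×σ×m):
  M: [ 1  0  0  0  1  1  1]
  I: [-1  0  0  0  0  0  0]
  T: [-2 -1 -1 -1 -3 -2  0]
RREF → pivots at {B,ω,q} ⇒ r = 3
n=7, r=3 ⇒ 4 dimensionless groups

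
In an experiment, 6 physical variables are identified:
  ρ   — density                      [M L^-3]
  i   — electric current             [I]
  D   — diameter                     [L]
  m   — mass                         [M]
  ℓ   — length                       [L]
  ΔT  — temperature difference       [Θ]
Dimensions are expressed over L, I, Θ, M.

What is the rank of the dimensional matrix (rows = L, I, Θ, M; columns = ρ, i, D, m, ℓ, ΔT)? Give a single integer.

4

Write exponents as rows L,I,Θ,M / cols ρ,i,D,m,ℓ,ΔT:
  L: [-3  0  1  0  1  0]
  I: [ 0  1  0  0  0  0]
  Θ: [ 0  0  0  0  0  1]
  M: [ 1  0  0  1  0  0]
Row reduction gives pivot columns ρ,i,D,ΔT; rank = 4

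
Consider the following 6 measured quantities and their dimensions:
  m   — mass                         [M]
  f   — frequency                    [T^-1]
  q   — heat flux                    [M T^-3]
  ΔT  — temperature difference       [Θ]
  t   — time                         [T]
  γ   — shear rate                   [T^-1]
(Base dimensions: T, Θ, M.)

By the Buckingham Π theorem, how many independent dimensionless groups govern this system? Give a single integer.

Write exponents as rows T,Θ,M / cols m,f,q,ΔT,t,γ:
  T: [ 0 -1 -3  0  1 -1]
  Θ: [ 0  0  0  1  0  0]
  M: [ 1  0  1  0  0  0]
Echelon form has 3 nonzero rows (pivots: m,f,ΔT)
n=6, r=3 ⇒ 3 dimensionless groups

3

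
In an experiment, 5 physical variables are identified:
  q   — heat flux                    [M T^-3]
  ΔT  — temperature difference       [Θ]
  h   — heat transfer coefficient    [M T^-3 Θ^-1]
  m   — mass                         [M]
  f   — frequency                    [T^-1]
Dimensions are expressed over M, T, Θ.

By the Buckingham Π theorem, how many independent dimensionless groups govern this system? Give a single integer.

Dimensional matrix (M×T×Θ by q×ΔT×h×m×f):
  M: [ 1  0  1  1  0]
  T: [-3  0 -3  0 -1]
  Θ: [ 0  1 -1  0  0]
Row reduction gives pivot columns q,ΔT,m; rank = 3
n=5, r=3 ⇒ 2 dimensionless groups

2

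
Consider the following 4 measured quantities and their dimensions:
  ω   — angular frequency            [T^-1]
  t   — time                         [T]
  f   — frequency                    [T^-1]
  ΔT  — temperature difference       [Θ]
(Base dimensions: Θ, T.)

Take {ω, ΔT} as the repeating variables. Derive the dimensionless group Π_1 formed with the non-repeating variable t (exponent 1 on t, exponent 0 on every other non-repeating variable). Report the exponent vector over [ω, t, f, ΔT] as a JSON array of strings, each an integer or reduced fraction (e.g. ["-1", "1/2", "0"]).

["1", "1", "0", "0"]

Write exponents as rows Θ,T / cols ω,t,f,ΔT:
  Θ: [ 0  0  0  1]
  T: [-1  1 -1  0]
Row reduction gives pivot columns ω,ΔT; rank = 2
Pivot set = {ω,ΔT}, free = {t,f}
RREF:
  r0: [   1   -1    1    0]
  r1: [   0    0    0    1]
Fix exponent of t at 1, f at 0; solve each RREF row for its pivot's exponent:
  r0: exp(ω) + (-1)·1 = 0 ⇒ exp(ω) = 1
  r1: exp(ΔT) + (0)·1 = 0 ⇒ exp(ΔT) = 0
Π_1 = ω · t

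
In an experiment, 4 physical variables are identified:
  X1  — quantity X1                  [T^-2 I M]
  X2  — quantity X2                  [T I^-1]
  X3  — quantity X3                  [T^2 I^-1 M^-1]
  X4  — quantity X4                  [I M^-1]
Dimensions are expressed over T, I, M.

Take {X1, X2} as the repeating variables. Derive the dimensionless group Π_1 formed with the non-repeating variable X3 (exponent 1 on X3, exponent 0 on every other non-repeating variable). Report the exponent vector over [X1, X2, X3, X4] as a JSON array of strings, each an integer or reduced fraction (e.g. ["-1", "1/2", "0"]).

Exponent matrix [T,I,M] × [X1,X2,X3,X4]:
  T: [-2  1  2  0]
  I: [ 1 -1 -1  1]
  M: [ 1  0 -1 -1]
Echelon form has 2 nonzero rows (pivots: X1,X2)
Pivot set = {X1,X2}, free = {X3,X4}
RREF:
  r0: [   1    0   -1   -1]
  r1: [   0    1    0   -2]
  r2: [   0    0    0    0]
Fix exponent of X3 at 1, X4 at 0; solve each RREF row for its pivot's exponent:
  r0: exp(X1) + (-1)·1 = 0 ⇒ exp(X1) = 1
  r1: exp(X2) + (0)·1 = 0 ⇒ exp(X2) = 0
Π_1 = X1 · X3

["1", "0", "1", "0"]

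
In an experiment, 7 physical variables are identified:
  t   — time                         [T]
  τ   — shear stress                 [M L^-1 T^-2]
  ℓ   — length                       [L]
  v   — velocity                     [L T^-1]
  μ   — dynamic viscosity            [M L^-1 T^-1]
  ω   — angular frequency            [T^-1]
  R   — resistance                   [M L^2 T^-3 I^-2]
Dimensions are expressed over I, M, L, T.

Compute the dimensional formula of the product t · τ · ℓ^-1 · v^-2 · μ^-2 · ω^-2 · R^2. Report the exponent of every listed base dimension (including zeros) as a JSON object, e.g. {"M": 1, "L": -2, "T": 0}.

Write exponents as rows I,M,L,T / cols t,τ,ℓ,v,μ,ω,R:
  I: [ 0  0  0  0  0  0 -2]
  M: [ 0  1  0  0  1  0  1]
  L: [ 0 -1  1  1 -1  0  2]
  T: [ 1 -2  0 -1 -1 -1 -3]
  [I]: (1)·0+(1)·0+(-1)·0+(-2)·0+(-2)·0+(-2)·0+(2)·-2 = -4
  [M]: (1)·0+(1)·1+(-1)·0+(-2)·0+(-2)·1+(-2)·0+(2)·1 = 1
  [L]: (1)·0+(1)·-1+(-1)·1+(-2)·1+(-2)·-1+(-2)·0+(2)·2 = 2
  [T]: (1)·1+(1)·-2+(-1)·0+(-2)·-1+(-2)·-1+(-2)·-1+(2)·-3 = -1
⇒ I^-4 M L^2 T^-1

{"I": -4, "M": 1, "L": 2, "T": -1}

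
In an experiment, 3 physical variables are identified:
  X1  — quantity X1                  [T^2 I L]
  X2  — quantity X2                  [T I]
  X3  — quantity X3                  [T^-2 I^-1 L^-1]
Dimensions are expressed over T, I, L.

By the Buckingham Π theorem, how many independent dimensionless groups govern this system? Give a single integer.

Write exponents as rows T,I,L / cols X1,X2,X3:
  T: [ 2  1 -2]
  I: [ 1  1 -1]
  L: [ 1  0 -1]
Row reduction gives pivot columns X1,X2; rank = 2
3 vars − rank 2 = 1 Π group

1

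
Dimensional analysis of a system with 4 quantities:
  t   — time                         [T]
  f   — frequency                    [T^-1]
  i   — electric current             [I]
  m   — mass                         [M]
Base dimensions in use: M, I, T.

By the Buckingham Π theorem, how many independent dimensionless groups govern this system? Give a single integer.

Exponent matrix [M,I,T] × [t,f,i,m]:
  M: [ 0  0  0  1]
  I: [ 0  0  1  0]
  T: [ 1 -1  0  0]
RREF → pivots at {t,i,m} ⇒ r = 3
n=4, r=3 ⇒ 1 dimensionless group

1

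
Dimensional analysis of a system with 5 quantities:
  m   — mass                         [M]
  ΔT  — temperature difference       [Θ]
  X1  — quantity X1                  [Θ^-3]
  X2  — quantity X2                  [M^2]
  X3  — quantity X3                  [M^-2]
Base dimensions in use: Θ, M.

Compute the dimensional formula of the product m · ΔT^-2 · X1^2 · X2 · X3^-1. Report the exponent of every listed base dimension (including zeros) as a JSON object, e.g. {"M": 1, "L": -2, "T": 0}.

Dimensional matrix (Θ×M by m×ΔT×X1×X2×X3):
  Θ: [ 0  1 -3  0  0]
  M: [ 1  0  0  2 -2]
  [Θ]: (1)·0+(-2)·1+(2)·-3+(1)·0+(-1)·0 = -8
  [M]: (1)·1+(-2)·0+(2)·0+(1)·2+(-1)·-2 = 5
⇒ Θ^-8 M^5

{"Θ": -8, "M": 5}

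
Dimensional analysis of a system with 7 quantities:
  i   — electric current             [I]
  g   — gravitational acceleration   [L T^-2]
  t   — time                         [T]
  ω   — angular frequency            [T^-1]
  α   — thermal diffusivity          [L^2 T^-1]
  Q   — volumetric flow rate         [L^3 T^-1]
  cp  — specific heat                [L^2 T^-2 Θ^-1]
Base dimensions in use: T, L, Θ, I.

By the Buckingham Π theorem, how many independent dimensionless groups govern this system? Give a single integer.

Exponent matrix [T,L,Θ,I] × [i,g,t,ω,α,Q,cp]:
  T: [ 0 -2  1 -1 -1 -1 -2]
  L: [ 0  1  0  0  2  3  2]
  Θ: [ 0  0  0  0  0  0 -1]
  I: [ 1  0  0  0  0  0  0]
Echelon form has 4 nonzero rows (pivots: i,g,t,cp)
n=7, r=4 ⇒ 3 dimensionless groups

3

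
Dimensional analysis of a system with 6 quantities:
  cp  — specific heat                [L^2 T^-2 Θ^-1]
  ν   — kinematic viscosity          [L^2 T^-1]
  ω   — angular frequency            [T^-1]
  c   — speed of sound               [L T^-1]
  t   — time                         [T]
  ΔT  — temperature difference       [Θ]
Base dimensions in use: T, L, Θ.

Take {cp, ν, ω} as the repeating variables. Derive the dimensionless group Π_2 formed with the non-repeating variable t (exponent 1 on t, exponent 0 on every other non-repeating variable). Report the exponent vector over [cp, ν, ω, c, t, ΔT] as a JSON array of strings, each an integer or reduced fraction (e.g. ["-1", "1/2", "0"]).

Write exponents as rows T,L,Θ / cols cp,ν,ω,c,t,ΔT:
  T: [-2 -1 -1 -1  1  0]
  L: [ 2  2  0  1  0  0]
  Θ: [-1  0  0  0  0  1]
Row reduction gives pivot columns cp,ν,ω; rank = 3
Pivot set = {cp,ν,ω}, free = {c,t,ΔT}
RREF:
  r0: [   1    0    0    0    0   -1]
  r1: [   0    1    0  1/2    0    1]
  r2: [   0    0    1  1/2   -1    1]
Fix exponent of t at 1, c at 0, ΔT at 0; solve each RREF row for its pivot's exponent:
  r0: exp(cp) + (0)·1 = 0 ⇒ exp(cp) = 0
  r1: exp(ν) + (0)·1 = 0 ⇒ exp(ν) = 0
  r2: exp(ω) + (-1)·1 = 0 ⇒ exp(ω) = 1
Π_2 = ω · t

["0", "0", "1", "0", "1", "0"]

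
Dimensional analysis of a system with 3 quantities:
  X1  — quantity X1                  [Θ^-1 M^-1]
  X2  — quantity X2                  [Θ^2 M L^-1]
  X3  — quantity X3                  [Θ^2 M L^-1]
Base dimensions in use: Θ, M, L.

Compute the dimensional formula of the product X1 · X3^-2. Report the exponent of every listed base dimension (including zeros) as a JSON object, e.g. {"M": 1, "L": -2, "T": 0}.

Write exponents as rows Θ,M,L / cols X1,X2,X3:
  Θ: [-1  2  2]
  M: [-1  1  1]
  L: [ 0 -1 -1]
  [Θ]: (1)·-1+(-2)·2 = -5
  [M]: (1)·-1+(-2)·1 = -3
  [L]: (1)·0+(-2)·-1 = 2
⇒ Θ^-5 M^-3 L^2

{"Θ": -5, "M": -3, "L": 2}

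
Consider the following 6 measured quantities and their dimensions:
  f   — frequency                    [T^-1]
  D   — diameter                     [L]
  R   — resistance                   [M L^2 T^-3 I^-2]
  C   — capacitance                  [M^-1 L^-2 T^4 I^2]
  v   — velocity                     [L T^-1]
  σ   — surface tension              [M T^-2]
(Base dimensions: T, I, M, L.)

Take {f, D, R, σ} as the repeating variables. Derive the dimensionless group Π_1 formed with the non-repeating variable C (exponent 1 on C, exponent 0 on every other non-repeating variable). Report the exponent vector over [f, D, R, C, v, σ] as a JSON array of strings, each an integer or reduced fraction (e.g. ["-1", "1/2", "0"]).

Dimensional matrix (T×I×M×L by f×D×R×C×v×σ):
  T: [-1  0 -3  4 -1 -2]
  I: [ 0  0 -2  2  0  0]
  M: [ 0  0  1 -1  0  1]
  L: [ 0  1  2 -2  1  0]
Echelon form has 4 nonzero rows (pivots: f,D,R,σ)
Pivot set = {f,D,R,σ}, free = {C,v}
RREF:
  r0: [   1    0    0   -1    1    0]
  r1: [   0    1    0    0    1    0]
  r2: [   0    0    1   -1    0    0]
  r3: [   0    0    0    0    0    1]
Fix exponent of C at 1, v at 0; solve each RREF row for its pivot's exponent:
  r0: exp(f) + (-1)·1 = 0 ⇒ exp(f) = 1
  r1: exp(D) + (0)·1 = 0 ⇒ exp(D) = 0
  r2: exp(R) + (-1)·1 = 0 ⇒ exp(R) = 1
  r3: exp(σ) + (0)·1 = 0 ⇒ exp(σ) = 0
Π_1 = f · R · C

["1", "0", "1", "1", "0", "0"]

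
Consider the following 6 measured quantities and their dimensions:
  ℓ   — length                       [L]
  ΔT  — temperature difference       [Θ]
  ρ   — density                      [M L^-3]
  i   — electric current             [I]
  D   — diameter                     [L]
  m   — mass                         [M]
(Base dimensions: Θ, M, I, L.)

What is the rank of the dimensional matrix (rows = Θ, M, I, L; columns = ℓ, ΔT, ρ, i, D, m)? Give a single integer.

Dimensional matrix (Θ×M×I×L by ℓ×ΔT×ρ×i×D×m):
  Θ: [ 0  1  0  0  0  0]
  M: [ 0  0  1  0  0  1]
  I: [ 0  0  0  1  0  0]
  L: [ 1  0 -3  0  1  0]
RREF → pivots at {ℓ,ΔT,ρ,i} ⇒ r = 4

4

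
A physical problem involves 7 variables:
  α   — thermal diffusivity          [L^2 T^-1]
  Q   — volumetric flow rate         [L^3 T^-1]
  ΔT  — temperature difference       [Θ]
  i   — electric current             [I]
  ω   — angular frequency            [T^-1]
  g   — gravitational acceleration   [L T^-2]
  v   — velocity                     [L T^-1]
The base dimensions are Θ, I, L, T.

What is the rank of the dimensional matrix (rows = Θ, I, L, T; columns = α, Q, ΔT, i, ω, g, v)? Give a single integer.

4

Dimensional matrix (Θ×I×L×T by α×Q×ΔT×i×ω×g×v):
  Θ: [ 0  0  1  0  0  0  0]
  I: [ 0  0  0  1  0  0  0]
  L: [ 2  3  0  0  0  1  1]
  T: [-1 -1  0  0 -1 -2 -1]
RREF → pivots at {α,Q,ΔT,i} ⇒ r = 4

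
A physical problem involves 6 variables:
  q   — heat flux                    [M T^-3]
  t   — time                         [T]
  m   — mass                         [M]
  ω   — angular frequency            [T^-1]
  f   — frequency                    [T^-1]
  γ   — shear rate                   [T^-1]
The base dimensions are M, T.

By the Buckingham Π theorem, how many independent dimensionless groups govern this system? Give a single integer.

Write exponents as rows M,T / cols q,t,m,ω,f,γ:
  M: [ 1  0  1  0  0  0]
  T: [-3  1  0 -1 -1 -1]
Row reduction gives pivot columns q,t; rank = 2
6 vars − rank 2 = 4 Π groups

4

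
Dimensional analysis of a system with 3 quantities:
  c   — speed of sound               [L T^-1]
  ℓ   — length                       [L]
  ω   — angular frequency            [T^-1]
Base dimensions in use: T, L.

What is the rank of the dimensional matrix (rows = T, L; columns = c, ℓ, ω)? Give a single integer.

Exponent matrix [T,L] × [c,ℓ,ω]:
  T: [-1  0 -1]
  L: [ 1  1  0]
RREF → pivots at {c,ℓ} ⇒ r = 2

2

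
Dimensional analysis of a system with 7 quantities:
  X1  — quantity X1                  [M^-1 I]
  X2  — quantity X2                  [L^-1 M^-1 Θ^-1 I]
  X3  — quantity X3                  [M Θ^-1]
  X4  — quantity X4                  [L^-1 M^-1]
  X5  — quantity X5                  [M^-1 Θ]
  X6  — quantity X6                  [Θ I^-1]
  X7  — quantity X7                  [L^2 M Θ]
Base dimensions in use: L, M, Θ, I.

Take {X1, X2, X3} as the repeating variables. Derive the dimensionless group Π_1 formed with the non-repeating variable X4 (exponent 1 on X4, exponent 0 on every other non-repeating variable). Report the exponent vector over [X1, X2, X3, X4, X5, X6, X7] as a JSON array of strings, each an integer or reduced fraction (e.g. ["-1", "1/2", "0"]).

["1", "-1", "1", "1", "0", "0", "0"]

Dimensional matrix (L×M×Θ×I by X1×X2×X3×X4×X5×X6×X7):
  L: [ 0 -1  0 -1  0  0  2]
  M: [-1 -1  1 -1 -1  0  1]
  Θ: [ 0 -1 -1  0  1  1  1]
  I: [ 1  1  0  0  0 -1  0]
Echelon form has 3 nonzero rows (pivots: X1,X2,X3)
Pivot set = {X1,X2,X3}, free = {X4,X5,X6,X7}
RREF:
  r0: [   1    0    0   -1    0   -1    2]
  r1: [   0    1    0    1    0    0   -2]
  r2: [   0    0    1   -1   -1   -1    1]
  r3: [   0    0    0    0    0    0    0]
Fix exponent of X4 at 1, X5 at 0, X6 at 0, X7 at 0; solve each RREF row for its pivot's exponent:
  r0: exp(X1) + (-1)·1 = 0 ⇒ exp(X1) = 1
  r1: exp(X2) + (1)·1 = 0 ⇒ exp(X2) = -1
  r2: exp(X3) + (-1)·1 = 0 ⇒ exp(X3) = 1
Π_1 = X1 · X2^-1 · X3 · X4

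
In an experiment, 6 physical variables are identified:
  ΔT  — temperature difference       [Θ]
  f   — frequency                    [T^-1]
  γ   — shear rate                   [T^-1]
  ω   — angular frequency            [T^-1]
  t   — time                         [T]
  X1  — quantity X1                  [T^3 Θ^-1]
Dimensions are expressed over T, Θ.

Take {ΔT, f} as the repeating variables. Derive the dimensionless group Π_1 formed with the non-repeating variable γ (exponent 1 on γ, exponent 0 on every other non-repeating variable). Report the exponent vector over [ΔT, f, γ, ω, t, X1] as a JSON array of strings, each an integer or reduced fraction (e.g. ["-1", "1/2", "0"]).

["0", "-1", "1", "0", "0", "0"]

Exponent matrix [T,Θ] × [ΔT,f,γ,ω,t,X1]:
  T: [ 0 -1 -1 -1  1  3]
  Θ: [ 1  0  0  0  0 -1]
Echelon form has 2 nonzero rows (pivots: ΔT,f)
Pivot set = {ΔT,f}, free = {γ,ω,t,X1}
RREF:
  r0: [   1    0    0    0    0   -1]
  r1: [   0    1    1    1   -1   -3]
Fix exponent of γ at 1, ω at 0, t at 0, X1 at 0; solve each RREF row for its pivot's exponent:
  r0: exp(ΔT) + (0)·1 = 0 ⇒ exp(ΔT) = 0
  r1: exp(f) + (1)·1 = 0 ⇒ exp(f) = -1
Π_1 = f^-1 · γ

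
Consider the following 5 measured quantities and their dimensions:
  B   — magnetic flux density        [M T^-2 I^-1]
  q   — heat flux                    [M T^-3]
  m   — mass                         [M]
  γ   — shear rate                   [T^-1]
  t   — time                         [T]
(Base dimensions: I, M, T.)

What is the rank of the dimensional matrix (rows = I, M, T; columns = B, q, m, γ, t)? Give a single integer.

Write exponents as rows I,M,T / cols B,q,m,γ,t:
  I: [-1  0  0  0  0]
  M: [ 1  1  1  0  0]
  T: [-2 -3  0 -1  1]
Row reduction gives pivot columns B,q,m; rank = 3

3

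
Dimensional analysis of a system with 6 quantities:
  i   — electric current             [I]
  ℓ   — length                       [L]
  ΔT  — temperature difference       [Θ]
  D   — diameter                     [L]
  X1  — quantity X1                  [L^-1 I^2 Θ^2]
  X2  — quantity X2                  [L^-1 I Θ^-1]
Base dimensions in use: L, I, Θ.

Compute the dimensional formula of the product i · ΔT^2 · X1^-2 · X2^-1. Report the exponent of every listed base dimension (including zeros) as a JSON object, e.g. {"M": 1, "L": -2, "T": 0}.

{"L": 3, "I": -4, "Θ": -1}

Write exponents as rows L,I,Θ / cols i,ℓ,ΔT,D,X1,X2:
  L: [ 0  1  0  1 -1 -1]
  I: [ 1  0  0  0  2  1]
  Θ: [ 0  0  1  0  2 -1]
  [L]: (1)·0+(2)·0+(-2)·-1+(-1)·-1 = 3
  [I]: (1)·1+(2)·0+(-2)·2+(-1)·1 = -4
  [Θ]: (1)·0+(2)·1+(-2)·2+(-1)·-1 = -1
⇒ L^3 I^-4 Θ^-1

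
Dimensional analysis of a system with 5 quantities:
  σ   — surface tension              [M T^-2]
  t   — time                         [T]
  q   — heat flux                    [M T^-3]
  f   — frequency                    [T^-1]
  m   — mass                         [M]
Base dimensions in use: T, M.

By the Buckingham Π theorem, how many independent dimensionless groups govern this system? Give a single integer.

3

Dimensional matrix (T×M by σ×t×q×f×m):
  T: [-2  1 -3 -1  0]
  M: [ 1  0  1  0  1]
Row reduction gives pivot columns σ,t; rank = 2
n=5, r=2 ⇒ 3 dimensionless groups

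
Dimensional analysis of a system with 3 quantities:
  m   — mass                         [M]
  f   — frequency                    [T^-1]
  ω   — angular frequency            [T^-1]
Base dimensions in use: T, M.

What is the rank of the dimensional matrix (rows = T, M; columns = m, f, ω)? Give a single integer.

2

Dimensional matrix (T×M by m×f×ω):
  T: [ 0 -1 -1]
  M: [ 1  0  0]
Row reduction gives pivot columns m,f; rank = 2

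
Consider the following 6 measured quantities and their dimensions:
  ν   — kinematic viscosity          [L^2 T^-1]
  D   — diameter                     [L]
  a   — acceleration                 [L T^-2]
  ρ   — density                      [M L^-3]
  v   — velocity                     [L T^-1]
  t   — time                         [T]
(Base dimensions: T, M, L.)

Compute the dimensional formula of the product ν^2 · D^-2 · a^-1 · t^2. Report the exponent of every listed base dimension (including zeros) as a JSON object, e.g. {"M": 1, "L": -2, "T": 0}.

Dimensional matrix (T×M×L by ν×D×a×ρ×v×t):
  T: [-1  0 -2  0 -1  1]
  M: [ 0  0  0  1  0  0]
  L: [ 2  1  1 -3  1  0]
  [T]: (2)·-1+(-2)·0+(-1)·-2+(2)·1 = 2
  [M]: (2)·0+(-2)·0+(-1)·0+(2)·0 = 0
  [L]: (2)·2+(-2)·1+(-1)·1+(2)·0 = 1
⇒ T^2 L

{"T": 2, "M": 0, "L": 1}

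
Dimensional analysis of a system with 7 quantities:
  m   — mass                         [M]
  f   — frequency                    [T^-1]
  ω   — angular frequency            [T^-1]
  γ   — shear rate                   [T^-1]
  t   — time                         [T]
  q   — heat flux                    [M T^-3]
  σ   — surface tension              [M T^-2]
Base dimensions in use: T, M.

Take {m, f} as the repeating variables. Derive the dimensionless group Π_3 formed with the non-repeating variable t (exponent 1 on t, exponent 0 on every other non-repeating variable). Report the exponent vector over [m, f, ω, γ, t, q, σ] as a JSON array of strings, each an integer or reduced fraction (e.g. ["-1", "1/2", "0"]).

["0", "1", "0", "0", "1", "0", "0"]

Exponent matrix [T,M] × [m,f,ω,γ,t,q,σ]:
  T: [ 0 -1 -1 -1  1 -3 -2]
  M: [ 1  0  0  0  0  1  1]
Echelon form has 2 nonzero rows (pivots: m,f)
Pivot set = {m,f}, free = {ω,γ,t,q,σ}
RREF:
  r0: [   1    0    0    0    0    1    1]
  r1: [   0    1    1    1   -1    3    2]
Fix exponent of t at 1, ω at 0, γ at 0, q at 0, σ at 0; solve each RREF row for its pivot's exponent:
  r0: exp(m) + (0)·1 = 0 ⇒ exp(m) = 0
  r1: exp(f) + (-1)·1 = 0 ⇒ exp(f) = 1
Π_3 = f · t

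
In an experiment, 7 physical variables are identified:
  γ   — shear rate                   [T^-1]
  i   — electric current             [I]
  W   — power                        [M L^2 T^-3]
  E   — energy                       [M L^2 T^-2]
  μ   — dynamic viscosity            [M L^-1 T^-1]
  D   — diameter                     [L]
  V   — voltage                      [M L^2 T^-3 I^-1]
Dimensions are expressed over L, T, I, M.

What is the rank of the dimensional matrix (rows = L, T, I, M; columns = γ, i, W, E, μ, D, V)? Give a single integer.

Exponent matrix [L,T,I,M] × [γ,i,W,E,μ,D,V]:
  L: [ 0  0  2  2 -1  1  2]
  T: [-1  0 -3 -2 -1  0 -3]
  I: [ 0  1  0  0  0  0 -1]
  M: [ 0  0  1  1  1  0  1]
Row reduction gives pivot columns γ,i,W,μ; rank = 4

4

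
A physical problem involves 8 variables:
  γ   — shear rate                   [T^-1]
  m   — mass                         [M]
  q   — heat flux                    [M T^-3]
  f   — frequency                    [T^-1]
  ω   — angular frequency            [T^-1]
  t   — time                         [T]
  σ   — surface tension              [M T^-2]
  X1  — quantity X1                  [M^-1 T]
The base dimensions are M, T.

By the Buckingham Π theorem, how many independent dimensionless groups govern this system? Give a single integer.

Exponent matrix [M,T] × [γ,m,q,f,ω,t,σ,X1]:
  M: [ 0  1  1  0  0  0  1 -1]
  T: [-1  0 -3 -1 -1  1 -2  1]
Echelon form has 2 nonzero rows (pivots: γ,m)
8 vars − rank 2 = 6 Π groups

6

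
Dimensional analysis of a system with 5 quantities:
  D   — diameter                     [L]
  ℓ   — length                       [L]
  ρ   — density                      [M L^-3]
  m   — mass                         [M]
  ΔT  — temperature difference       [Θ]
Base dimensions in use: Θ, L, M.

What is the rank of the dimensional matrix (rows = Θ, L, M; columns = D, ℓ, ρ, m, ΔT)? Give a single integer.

Dimensional matrix (Θ×L×M by D×ℓ×ρ×m×ΔT):
  Θ: [ 0  0  0  0  1]
  L: [ 1  1 -3  0  0]
  M: [ 0  0  1  1  0]
RREF → pivots at {D,ρ,ΔT} ⇒ r = 3

3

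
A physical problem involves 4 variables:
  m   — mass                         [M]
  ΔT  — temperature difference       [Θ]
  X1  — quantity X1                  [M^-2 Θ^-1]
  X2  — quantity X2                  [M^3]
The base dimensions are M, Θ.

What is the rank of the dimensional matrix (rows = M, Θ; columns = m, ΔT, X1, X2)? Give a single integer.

2

Write exponents as rows M,Θ / cols m,ΔT,X1,X2:
  M: [ 1  0 -2  3]
  Θ: [ 0  1 -1  0]
Echelon form has 2 nonzero rows (pivots: m,ΔT)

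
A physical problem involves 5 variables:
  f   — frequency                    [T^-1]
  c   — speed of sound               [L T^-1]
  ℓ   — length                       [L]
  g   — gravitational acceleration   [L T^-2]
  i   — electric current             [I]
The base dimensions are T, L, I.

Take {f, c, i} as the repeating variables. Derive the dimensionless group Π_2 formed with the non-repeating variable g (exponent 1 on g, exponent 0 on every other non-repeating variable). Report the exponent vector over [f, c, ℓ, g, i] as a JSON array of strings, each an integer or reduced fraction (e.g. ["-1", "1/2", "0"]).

["-1", "-1", "0", "1", "0"]

Write exponents as rows T,L,I / cols f,c,ℓ,g,i:
  T: [-1 -1  0 -2  0]
  L: [ 0  1  1  1  0]
  I: [ 0  0  0  0  1]
RREF → pivots at {f,c,i} ⇒ r = 3
Repeat: f,c,i; free: ℓ,g
RREF:
  r0: [   1    0   -1    1    0]
  r1: [   0    1    1    1    0]
  r2: [   0    0    0    0    1]
Fix exponent of g at 1, ℓ at 0; solve each RREF row for its pivot's exponent:
  r0: exp(f) + (1)·1 = 0 ⇒ exp(f) = -1
  r1: exp(c) + (1)·1 = 0 ⇒ exp(c) = -1
  r2: exp(i) + (0)·1 = 0 ⇒ exp(i) = 0
Π_2 = f^-1 · c^-1 · g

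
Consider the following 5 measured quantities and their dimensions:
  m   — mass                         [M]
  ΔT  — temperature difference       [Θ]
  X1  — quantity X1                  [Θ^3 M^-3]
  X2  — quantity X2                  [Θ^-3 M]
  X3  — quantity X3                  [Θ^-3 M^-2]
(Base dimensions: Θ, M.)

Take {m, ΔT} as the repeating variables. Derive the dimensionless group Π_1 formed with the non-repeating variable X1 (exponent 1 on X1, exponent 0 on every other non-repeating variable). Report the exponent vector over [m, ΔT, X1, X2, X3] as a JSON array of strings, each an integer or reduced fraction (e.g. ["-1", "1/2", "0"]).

["3", "-3", "1", "0", "0"]

Dimensional matrix (Θ×M by m×ΔT×X1×X2×X3):
  Θ: [ 0  1  3 -3 -3]
  M: [ 1  0 -3  1 -2]
Echelon form has 2 nonzero rows (pivots: m,ΔT)
Pivot set = {m,ΔT}, free = {X1,X2,X3}
RREF:
  r0: [   1    0   -3    1   -2]
  r1: [   0    1    3   -3   -3]
Fix exponent of X1 at 1, X2 at 0, X3 at 0; solve each RREF row for its pivot's exponent:
  r0: exp(m) + (-3)·1 = 0 ⇒ exp(m) = 3
  r1: exp(ΔT) + (3)·1 = 0 ⇒ exp(ΔT) = -3
Π_1 = m^3 · ΔT^-3 · X1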